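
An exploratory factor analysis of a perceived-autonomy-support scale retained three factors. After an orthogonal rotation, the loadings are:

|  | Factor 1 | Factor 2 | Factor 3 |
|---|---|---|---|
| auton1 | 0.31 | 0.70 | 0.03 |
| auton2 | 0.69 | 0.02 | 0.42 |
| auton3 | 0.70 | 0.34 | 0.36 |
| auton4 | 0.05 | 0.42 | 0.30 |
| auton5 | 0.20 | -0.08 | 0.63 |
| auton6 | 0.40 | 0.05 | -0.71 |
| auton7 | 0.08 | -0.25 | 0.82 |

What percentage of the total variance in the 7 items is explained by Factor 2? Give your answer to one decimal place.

12.2%

SS loadings for Factor 2 = 0.70² + 0.02² + 0.34² + 0.42² + (-0.08)² + 0.05² + (-0.25)² = 0.8538
With 7 standardized items, total variance = 7. Proportion = 0.8538/7 = 0.1220 → 12.20%.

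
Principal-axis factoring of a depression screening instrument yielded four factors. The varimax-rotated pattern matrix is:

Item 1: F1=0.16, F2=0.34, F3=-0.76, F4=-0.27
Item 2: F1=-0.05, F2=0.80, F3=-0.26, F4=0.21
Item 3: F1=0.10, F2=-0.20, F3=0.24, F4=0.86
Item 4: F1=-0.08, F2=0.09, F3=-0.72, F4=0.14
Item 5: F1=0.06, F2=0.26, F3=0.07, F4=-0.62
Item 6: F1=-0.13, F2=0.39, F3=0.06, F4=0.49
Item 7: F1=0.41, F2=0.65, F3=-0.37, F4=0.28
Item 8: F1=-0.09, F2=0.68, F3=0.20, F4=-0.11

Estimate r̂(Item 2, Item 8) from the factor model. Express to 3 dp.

r̂ = Σ λ_i·λ_j across factors = (-0.05)(-0.09) + (0.80)(0.68) + (-0.26)(0.20) + (0.21)(-0.11)
  = +0.0045 +0.5440 -0.0520 -0.0231 = 0.4734

0.473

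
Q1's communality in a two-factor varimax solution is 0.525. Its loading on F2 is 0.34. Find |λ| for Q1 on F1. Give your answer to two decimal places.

Under orthogonal rotation h² = Σλ², so λ_F1² = h² − (0.1156) = 0.525 − 0.1156 = 0.4094.
|λ| = √0.4094 = 0.6398.

0.64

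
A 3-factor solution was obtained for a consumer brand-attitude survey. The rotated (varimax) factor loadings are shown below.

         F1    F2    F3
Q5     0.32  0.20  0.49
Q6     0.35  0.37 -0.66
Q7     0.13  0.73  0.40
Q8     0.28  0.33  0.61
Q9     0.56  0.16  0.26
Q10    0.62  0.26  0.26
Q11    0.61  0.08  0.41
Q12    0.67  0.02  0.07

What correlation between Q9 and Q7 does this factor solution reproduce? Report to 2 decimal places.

0.29

r̂ = Σ λ_i·λ_j across factors = (0.56)(0.13) + (0.16)(0.73) + (0.26)(0.40)
  = +0.0728 +0.1168 +0.1040 = 0.2936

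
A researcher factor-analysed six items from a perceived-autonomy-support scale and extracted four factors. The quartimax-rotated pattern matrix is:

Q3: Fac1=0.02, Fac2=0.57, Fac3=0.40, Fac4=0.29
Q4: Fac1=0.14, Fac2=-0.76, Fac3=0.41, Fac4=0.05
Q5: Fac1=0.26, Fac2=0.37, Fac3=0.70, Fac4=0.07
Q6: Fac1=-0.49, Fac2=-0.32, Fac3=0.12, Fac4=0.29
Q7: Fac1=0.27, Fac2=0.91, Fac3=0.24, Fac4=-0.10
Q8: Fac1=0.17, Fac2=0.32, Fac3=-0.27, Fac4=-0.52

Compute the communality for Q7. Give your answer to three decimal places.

h² = 0.27² + 0.91² + 0.24² + (-0.10)² = 0.0729 + 0.8281 + 0.0576 + 0.0100 = 0.9686

0.969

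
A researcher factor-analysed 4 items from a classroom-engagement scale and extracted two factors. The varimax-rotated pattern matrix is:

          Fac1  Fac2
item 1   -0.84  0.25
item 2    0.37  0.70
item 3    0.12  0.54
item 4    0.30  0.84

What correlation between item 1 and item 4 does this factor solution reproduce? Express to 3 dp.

r̂ = Σ λ_i·λ_j across factors = (-0.84)(0.30) + (0.25)(0.84)
  = -0.2520 +0.2100 = -0.0420

-0.042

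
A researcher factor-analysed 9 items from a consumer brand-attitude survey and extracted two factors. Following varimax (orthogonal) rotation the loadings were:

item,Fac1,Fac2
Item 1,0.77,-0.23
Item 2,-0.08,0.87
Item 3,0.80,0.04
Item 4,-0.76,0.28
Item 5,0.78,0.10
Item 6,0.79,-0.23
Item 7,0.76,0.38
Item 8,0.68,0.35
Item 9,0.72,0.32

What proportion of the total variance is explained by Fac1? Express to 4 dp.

SS loadings for Fac1 = 0.77² + (-0.08)² + 0.80² + (-0.76)² + 0.78² + 0.79² + 0.76² + 0.68² + 0.72² = 4.6078
Proportion of variance = 4.6078 / 9 = 0.5120.

0.5120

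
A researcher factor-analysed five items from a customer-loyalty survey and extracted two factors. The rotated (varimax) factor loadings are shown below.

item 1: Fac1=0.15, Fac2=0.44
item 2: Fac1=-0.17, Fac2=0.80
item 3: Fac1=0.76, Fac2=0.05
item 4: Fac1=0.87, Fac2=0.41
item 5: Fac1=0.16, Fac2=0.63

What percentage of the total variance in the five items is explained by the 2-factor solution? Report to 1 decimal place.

SS loadings by factor: 1.4115, 1.4011; total = 2.8126.
Total variance with 5 standardized items is 5, so the solution explains 2.8126/5 = 0.5625 = 56.25%.

56.3%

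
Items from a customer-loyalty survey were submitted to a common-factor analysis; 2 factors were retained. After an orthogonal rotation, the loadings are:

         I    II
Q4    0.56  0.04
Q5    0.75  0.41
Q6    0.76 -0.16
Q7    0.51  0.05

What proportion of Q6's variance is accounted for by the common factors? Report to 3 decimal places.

h² = 0.76² + (-0.16)² = 0.5776 + 0.0256 = 0.6032

0.603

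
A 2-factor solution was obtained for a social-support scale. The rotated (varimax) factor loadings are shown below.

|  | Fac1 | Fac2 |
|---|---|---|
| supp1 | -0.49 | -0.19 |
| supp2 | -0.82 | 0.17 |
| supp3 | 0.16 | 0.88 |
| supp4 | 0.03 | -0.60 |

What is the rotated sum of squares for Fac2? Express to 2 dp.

SS loadings for Fac2 = (-0.19)² + 0.17² + 0.88² + (-0.60)² = 0.0361 + 0.0289 + 0.7744 + 0.3600 = 1.1994

1.20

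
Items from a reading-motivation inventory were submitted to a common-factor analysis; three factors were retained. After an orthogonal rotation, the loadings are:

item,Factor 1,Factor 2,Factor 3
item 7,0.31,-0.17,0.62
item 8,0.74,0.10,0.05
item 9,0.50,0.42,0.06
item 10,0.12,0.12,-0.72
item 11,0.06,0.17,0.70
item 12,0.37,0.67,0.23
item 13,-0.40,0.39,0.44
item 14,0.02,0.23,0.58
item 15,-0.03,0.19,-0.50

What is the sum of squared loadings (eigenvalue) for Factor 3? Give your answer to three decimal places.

2.232

SS loadings for Factor 3 = 0.62² + 0.05² + 0.06² + (-0.72)² + 0.70² + 0.23² + 0.44² + 0.58² + (-0.50)² = 0.3844 + 0.0025 + 0.0036 + 0.5184 + 0.4900 + 0.0529 + 0.1936 + 0.3364 + 0.2500 = 2.2318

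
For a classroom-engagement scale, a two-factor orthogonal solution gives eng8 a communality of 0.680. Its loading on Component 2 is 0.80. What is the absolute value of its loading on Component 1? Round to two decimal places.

0.20

Under orthogonal rotation h² = Σλ², so λ_Component 1² = h² − (0.6400) = 0.680 − 0.6400 = 0.0400.
|λ| = √0.0400 = 0.2000.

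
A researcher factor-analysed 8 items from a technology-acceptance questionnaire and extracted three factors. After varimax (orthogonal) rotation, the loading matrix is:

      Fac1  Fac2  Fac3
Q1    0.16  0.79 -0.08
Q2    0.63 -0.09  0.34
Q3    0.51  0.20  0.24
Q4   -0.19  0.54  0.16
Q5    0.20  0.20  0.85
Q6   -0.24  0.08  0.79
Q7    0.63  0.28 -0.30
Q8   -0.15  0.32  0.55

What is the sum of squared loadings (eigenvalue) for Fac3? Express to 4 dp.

SS loadings for Fac3 = (-0.08)² + 0.34² + 0.24² + 0.16² + 0.85² + 0.79² + (-0.30)² + 0.55² = 0.0064 + 0.1156 + 0.0576 + 0.0256 + 0.7225 + 0.6241 + 0.0900 + 0.3025 = 1.9443

1.9443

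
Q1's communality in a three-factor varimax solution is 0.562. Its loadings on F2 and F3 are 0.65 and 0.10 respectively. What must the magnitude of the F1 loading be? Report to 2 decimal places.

0.36

Under orthogonal rotation h² = Σλ², so λ_F1² = h² − (0.4325) = 0.562 − 0.4325 = 0.1295.
|λ| = √0.1295 = 0.3599.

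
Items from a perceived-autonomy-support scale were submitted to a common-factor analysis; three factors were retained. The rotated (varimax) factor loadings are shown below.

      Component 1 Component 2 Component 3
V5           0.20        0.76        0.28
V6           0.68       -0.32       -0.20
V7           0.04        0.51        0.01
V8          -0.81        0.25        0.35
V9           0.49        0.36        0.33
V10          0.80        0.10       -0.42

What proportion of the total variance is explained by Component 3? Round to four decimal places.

SS loadings for Component 3 = 0.28² + (-0.20)² + 0.01² + 0.35² + 0.33² + (-0.42)² = 0.5263
Proportion of variance = 0.5263 / 6 = 0.0877.

0.0877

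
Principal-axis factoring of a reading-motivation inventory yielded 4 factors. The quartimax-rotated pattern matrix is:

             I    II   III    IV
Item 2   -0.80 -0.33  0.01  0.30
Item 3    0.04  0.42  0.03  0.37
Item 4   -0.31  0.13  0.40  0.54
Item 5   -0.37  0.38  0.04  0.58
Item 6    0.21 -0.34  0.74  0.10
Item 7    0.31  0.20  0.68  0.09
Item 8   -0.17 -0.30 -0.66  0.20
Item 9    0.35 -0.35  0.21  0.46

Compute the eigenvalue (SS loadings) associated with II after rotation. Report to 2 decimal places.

0.81

SS loadings for II = (-0.33)² + 0.42² + 0.13² + 0.38² + (-0.34)² + 0.20² + (-0.30)² + (-0.35)² = 0.1089 + 0.1764 + 0.0169 + 0.1444 + 0.1156 + 0.0400 + 0.0900 + 0.1225 = 0.8147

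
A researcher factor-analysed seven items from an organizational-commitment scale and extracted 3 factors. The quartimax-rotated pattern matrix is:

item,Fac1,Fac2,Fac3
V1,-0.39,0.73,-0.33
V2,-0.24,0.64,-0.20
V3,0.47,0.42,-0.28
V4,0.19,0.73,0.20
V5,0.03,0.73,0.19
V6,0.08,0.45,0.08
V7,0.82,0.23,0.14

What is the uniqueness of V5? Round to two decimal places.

h² = 0.03² + 0.73² + 0.19² = 0.0009 + 0.5329 + 0.0361 = 0.5699
Uniqueness u² = 1 − h² = 1 − 0.5699 = 0.4301

0.43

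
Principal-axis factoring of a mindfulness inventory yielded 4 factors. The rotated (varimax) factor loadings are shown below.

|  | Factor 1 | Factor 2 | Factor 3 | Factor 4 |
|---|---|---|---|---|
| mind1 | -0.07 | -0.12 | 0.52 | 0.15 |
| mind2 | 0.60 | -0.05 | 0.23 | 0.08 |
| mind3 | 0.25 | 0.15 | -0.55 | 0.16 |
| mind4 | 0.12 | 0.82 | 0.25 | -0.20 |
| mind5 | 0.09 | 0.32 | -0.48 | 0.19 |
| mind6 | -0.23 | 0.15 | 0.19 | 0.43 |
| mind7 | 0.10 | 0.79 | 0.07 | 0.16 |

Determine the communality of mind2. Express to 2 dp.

0.42

h² = 0.60² + (-0.05)² + 0.23² + 0.08² = 0.3600 + 0.0025 + 0.0529 + 0.0064 = 0.4218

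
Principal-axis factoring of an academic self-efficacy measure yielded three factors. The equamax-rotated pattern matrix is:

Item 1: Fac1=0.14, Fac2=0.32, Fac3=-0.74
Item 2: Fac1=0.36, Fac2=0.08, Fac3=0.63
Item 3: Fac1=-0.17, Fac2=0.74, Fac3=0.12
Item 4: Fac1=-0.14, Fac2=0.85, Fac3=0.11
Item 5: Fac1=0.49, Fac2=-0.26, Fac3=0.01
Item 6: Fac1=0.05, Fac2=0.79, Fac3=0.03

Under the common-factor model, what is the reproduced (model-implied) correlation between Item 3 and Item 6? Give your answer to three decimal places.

0.580

r̂ = Σ λ_i·λ_j across factors = (-0.17)(0.05) + (0.74)(0.79) + (0.12)(0.03)
  = -0.0085 +0.5846 +0.0036 = 0.5797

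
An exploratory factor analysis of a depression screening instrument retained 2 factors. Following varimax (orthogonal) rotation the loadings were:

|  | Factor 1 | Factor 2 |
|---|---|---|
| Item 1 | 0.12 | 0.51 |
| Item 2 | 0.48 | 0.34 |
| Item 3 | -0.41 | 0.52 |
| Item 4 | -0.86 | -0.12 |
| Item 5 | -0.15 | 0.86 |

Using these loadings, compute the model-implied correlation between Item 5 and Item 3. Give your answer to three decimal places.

0.509

r̂ = Σ λ_i·λ_j across factors = (-0.15)(-0.41) + (0.86)(0.52)
  = +0.0615 +0.4472 = 0.5087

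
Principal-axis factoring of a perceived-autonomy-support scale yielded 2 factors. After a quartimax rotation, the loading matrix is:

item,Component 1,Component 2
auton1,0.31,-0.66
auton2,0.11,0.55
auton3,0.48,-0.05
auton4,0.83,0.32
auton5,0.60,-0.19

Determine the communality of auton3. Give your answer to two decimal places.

0.23

h² = 0.48² + (-0.05)² = 0.2304 + 0.0025 = 0.2329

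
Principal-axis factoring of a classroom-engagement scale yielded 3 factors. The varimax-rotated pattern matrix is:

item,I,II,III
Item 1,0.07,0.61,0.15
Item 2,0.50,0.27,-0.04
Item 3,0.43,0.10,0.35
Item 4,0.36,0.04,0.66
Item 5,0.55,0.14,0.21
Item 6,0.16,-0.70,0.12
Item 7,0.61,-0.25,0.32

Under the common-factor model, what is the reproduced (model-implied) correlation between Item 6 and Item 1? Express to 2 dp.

-0.40

r̂ = Σ λ_i·λ_j across factors = (0.16)(0.07) + (-0.70)(0.61) + (0.12)(0.15)
  = +0.0112 -0.4270 +0.0180 = -0.3978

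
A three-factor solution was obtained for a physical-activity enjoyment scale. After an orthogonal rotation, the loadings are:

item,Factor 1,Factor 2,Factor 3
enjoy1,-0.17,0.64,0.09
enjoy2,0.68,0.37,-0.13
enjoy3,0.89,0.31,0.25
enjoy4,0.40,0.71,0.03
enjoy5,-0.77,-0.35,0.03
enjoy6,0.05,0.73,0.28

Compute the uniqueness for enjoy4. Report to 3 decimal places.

0.335

h² = 0.40² + 0.71² + 0.03² = 0.1600 + 0.5041 + 0.0009 = 0.6650
Uniqueness u² = 1 − h² = 1 − 0.6650 = 0.3350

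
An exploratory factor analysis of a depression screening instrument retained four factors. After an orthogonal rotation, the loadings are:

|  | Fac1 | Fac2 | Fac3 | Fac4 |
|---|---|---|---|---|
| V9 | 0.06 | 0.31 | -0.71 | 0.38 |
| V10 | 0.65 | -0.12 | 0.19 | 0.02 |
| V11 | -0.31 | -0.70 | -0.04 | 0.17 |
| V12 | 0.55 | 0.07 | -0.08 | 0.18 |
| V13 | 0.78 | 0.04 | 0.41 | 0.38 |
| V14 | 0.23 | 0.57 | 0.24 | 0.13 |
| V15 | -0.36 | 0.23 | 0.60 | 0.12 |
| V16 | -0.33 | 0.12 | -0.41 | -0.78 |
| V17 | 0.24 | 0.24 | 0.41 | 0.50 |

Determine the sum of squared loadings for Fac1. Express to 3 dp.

1.782

SS loadings for Fac1 = 0.06² + 0.65² + (-0.31)² + 0.55² + 0.78² + 0.23² + (-0.36)² + (-0.33)² + 0.24² = 0.0036 + 0.4225 + 0.0961 + 0.3025 + 0.6084 + 0.0529 + 0.1296 + 0.1089 + 0.0576 = 1.7821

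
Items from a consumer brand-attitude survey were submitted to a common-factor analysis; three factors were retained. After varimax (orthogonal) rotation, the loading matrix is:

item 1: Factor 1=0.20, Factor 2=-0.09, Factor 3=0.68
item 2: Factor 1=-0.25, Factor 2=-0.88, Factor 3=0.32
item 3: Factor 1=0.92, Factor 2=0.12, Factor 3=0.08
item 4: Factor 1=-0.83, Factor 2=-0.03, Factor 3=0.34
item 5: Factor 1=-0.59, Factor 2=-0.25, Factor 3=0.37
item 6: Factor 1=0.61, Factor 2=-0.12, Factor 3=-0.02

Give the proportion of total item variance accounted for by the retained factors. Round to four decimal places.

SS loadings by factor: 2.3580, 0.8747, 0.8241; total = 4.0568.
Total variance with 6 standardized items is 6, so the solution explains 4.0568/6 = 0.6761.

0.6761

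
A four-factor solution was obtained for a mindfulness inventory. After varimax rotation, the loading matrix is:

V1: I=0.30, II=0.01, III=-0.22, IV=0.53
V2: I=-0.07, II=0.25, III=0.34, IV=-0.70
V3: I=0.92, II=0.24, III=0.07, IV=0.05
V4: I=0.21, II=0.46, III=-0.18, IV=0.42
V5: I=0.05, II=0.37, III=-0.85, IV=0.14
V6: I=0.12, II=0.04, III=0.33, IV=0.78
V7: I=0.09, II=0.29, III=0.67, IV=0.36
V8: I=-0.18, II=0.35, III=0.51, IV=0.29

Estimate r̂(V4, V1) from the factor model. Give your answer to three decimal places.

0.330

r̂ = Σ λ_i·λ_j across factors = (0.21)(0.30) + (0.46)(0.01) + (-0.18)(-0.22) + (0.42)(0.53)
  = +0.0630 +0.0046 +0.0396 +0.2226 = 0.3298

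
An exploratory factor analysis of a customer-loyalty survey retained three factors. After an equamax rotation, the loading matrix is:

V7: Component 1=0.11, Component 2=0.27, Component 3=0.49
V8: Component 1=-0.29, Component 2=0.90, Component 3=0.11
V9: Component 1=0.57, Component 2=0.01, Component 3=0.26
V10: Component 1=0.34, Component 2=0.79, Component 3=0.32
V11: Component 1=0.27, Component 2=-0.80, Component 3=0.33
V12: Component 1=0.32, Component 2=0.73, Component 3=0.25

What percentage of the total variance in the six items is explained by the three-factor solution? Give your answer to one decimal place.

Communalities: 0.3251, 0.9062, 0.3926, 0.8421, 0.8218, 0.6978; Σh² = 3.9856.
Total variance with 6 standardized items is 6, so the solution explains 3.9856/6 = 0.6643 = 66.43%.

66.4%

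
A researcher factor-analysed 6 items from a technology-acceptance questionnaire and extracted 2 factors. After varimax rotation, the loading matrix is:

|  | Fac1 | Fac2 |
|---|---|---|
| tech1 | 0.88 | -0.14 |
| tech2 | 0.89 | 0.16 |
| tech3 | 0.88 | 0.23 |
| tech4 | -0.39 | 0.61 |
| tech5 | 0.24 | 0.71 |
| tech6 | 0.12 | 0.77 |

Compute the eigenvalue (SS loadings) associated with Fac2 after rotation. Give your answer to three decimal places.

1.567

SS loadings for Fac2 = (-0.14)² + 0.16² + 0.23² + 0.61² + 0.71² + 0.77² = 0.0196 + 0.0256 + 0.0529 + 0.3721 + 0.5041 + 0.5929 = 1.5672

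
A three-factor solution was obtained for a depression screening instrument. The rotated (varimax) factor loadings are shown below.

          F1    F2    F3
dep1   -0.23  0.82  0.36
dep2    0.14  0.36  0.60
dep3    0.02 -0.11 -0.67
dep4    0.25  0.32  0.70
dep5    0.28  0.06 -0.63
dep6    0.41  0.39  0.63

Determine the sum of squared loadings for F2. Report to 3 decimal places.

1.072

SS loadings for F2 = 0.82² + 0.36² + (-0.11)² + 0.32² + 0.06² + 0.39² = 0.6724 + 0.1296 + 0.0121 + 0.1024 + 0.0036 + 0.1521 = 1.0722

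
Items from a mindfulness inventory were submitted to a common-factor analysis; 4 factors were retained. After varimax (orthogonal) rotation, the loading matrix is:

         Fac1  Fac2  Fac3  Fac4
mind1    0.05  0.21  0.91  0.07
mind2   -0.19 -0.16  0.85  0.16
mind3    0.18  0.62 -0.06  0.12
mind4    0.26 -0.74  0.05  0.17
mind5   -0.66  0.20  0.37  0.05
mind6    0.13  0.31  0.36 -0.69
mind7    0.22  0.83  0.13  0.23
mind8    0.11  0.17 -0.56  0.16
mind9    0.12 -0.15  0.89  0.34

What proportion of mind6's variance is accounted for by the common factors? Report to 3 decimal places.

0.719

h² = 0.13² + 0.31² + 0.36² + (-0.69)² = 0.0169 + 0.0961 + 0.1296 + 0.4761 = 0.7187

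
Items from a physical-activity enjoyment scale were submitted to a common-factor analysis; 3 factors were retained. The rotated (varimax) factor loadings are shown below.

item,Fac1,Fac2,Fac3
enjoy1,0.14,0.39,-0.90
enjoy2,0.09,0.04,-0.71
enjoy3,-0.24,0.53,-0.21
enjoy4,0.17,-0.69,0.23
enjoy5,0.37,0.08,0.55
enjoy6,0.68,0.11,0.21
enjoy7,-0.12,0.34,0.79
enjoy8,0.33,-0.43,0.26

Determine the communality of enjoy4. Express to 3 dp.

0.558

h² = 0.17² + (-0.69)² + 0.23² = 0.0289 + 0.4761 + 0.0529 = 0.5579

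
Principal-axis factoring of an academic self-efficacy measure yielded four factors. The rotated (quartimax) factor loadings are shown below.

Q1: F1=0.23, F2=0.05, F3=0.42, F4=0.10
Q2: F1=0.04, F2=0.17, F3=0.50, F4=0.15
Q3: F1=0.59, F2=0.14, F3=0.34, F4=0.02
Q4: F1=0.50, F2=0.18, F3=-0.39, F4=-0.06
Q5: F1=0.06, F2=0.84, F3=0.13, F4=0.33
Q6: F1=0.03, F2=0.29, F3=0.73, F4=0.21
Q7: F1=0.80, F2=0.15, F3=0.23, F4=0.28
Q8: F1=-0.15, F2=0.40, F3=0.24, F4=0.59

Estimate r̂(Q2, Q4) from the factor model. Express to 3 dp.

r̂ = Σ λ_i·λ_j across factors = (0.04)(0.50) + (0.17)(0.18) + (0.50)(-0.39) + (0.15)(-0.06)
  = +0.0200 +0.0306 -0.1950 -0.0090 = -0.1534

-0.153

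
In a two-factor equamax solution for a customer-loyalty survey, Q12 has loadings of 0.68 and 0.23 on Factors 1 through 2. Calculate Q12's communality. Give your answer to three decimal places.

h² = 0.68² + 0.23² = 0.4624 + 0.0529 = 0.5153

0.515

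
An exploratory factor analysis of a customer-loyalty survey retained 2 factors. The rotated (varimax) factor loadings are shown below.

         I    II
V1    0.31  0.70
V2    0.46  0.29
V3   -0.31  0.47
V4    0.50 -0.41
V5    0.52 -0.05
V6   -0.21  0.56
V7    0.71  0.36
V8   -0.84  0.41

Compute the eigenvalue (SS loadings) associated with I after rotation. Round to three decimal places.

SS loadings for I = 0.31² + 0.46² + (-0.31)² + 0.50² + 0.52² + (-0.21)² + 0.71² + (-0.84)² = 0.0961 + 0.2116 + 0.0961 + 0.2500 + 0.2704 + 0.0441 + 0.5041 + 0.7056 = 2.1780

2.178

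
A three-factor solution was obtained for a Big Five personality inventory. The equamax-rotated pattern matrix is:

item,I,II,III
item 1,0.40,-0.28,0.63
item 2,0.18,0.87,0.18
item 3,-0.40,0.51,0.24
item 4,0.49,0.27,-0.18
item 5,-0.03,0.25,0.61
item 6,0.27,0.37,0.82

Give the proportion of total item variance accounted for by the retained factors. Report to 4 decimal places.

0.5996

Communalities: 0.6353, 0.8217, 0.4777, 0.3454, 0.4355, 0.8822; Σh² = 3.5978.
Total variance with 6 standardized items is 6, so the solution explains 3.5978/6 = 0.5996.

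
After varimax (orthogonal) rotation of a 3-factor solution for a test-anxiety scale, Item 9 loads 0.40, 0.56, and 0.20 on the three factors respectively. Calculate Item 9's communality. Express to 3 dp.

h² = 0.40² + 0.56² + 0.20² = 0.1600 + 0.3136 + 0.0400 = 0.5136

0.514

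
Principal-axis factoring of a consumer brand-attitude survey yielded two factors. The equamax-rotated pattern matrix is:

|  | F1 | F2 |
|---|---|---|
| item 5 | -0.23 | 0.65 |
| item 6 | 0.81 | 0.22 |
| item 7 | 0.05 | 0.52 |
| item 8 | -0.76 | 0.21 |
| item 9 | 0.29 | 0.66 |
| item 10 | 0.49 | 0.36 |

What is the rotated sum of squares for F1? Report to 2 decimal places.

SS loadings for F1 = (-0.23)² + 0.81² + 0.05² + (-0.76)² + 0.29² + 0.49² = 0.0529 + 0.6561 + 0.0025 + 0.5776 + 0.0841 + 0.2401 = 1.6133

1.61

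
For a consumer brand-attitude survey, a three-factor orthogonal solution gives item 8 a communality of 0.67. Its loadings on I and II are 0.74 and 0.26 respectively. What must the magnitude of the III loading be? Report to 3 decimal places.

0.234

Under orthogonal rotation h² = Σλ², so λ_III² = h² − (0.6152) = 0.67 − 0.6152 = 0.0548.
|λ| = √0.0548 = 0.2341.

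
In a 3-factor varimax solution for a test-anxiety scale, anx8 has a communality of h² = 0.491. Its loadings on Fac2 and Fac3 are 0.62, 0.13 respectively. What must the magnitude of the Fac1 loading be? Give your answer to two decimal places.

0.30

Under orthogonal rotation h² = Σλ², so λ_Fac1² = h² − (0.4013) = 0.491 − 0.4013 = 0.0897.
|λ| = √0.0897 = 0.2995.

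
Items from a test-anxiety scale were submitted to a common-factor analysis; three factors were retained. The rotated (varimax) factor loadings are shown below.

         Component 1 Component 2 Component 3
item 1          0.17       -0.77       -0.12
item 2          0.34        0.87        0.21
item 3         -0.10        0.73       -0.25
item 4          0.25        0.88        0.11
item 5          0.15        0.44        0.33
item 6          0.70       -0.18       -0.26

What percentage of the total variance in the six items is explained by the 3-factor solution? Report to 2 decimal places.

65.37%

SS loadings by factor: 0.7295, 2.8831, 0.3096; total = 3.9222.
Total variance with 6 standardized items is 6, so the solution explains 3.9222/6 = 0.6537 = 65.37%.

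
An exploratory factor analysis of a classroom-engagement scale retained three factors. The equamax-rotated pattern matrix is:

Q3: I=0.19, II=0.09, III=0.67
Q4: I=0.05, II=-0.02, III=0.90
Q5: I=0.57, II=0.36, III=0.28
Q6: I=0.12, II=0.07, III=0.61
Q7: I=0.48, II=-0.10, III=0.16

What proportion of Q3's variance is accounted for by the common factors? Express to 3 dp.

h² = 0.19² + 0.09² + 0.67² = 0.0361 + 0.0081 + 0.4489 = 0.4931

0.493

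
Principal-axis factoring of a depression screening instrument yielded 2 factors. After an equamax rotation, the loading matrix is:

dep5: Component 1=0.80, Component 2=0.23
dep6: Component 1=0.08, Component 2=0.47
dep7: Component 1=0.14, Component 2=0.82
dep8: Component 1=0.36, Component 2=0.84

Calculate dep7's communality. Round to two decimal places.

0.69

h² = 0.14² + 0.82² = 0.0196 + 0.6724 = 0.6920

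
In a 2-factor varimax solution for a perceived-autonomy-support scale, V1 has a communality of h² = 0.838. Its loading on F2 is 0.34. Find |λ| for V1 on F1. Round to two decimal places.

Under orthogonal rotation h² = Σλ², so λ_F1² = h² − (0.1156) = 0.838 − 0.1156 = 0.7224.
|λ| = √0.7224 = 0.8499.

0.85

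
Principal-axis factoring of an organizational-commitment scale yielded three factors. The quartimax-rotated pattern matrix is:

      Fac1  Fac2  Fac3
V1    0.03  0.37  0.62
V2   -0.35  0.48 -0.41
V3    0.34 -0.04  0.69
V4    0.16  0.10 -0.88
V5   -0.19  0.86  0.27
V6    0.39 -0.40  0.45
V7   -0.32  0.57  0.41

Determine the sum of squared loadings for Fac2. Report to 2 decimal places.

1.60

SS loadings for Fac2 = 0.37² + 0.48² + (-0.04)² + 0.10² + 0.86² + (-0.40)² + 0.57² = 0.1369 + 0.2304 + 0.0016 + 0.0100 + 0.7396 + 0.1600 + 0.3249 = 1.6034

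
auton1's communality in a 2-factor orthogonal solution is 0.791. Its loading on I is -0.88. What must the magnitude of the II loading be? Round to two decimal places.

0.13

Under orthogonal rotation h² = Σλ², so λ_II² = h² − (0.7744) = 0.791 − 0.7744 = 0.0166.
|λ| = √0.0166 = 0.1288.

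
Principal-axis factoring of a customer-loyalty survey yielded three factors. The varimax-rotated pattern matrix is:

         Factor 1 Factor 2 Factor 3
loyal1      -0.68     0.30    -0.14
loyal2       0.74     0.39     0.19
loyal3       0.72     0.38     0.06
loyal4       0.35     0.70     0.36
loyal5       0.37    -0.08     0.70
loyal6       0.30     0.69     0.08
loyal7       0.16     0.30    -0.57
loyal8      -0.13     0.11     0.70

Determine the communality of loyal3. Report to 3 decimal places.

h² = 0.72² + 0.38² + 0.06² = 0.5184 + 0.1444 + 0.0036 = 0.6664

0.666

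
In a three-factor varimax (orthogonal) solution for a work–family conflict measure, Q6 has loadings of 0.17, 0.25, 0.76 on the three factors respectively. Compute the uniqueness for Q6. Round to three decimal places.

h² = 0.17² + 0.25² + 0.76² = 0.0289 + 0.0625 + 0.5776 = 0.6690
Uniqueness u² = 1 − h² = 1 − 0.6690 = 0.3310

0.331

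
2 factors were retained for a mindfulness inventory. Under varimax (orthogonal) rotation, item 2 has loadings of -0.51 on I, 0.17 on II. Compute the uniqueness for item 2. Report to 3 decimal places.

h² = (-0.51)² + 0.17² = 0.2601 + 0.0289 = 0.2890
Uniqueness u² = 1 − h² = 1 − 0.2890 = 0.7110

0.711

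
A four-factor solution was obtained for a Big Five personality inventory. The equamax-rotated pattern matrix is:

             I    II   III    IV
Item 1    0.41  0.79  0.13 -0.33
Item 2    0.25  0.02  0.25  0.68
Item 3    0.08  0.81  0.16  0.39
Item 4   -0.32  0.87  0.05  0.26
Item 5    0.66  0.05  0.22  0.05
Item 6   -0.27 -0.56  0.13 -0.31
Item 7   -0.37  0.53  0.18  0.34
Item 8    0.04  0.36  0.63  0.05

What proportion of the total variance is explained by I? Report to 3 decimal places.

0.123

SS loadings for I = 0.41² + 0.25² + 0.08² + (-0.32)² + 0.66² + (-0.27)² + (-0.37)² + 0.04² = 0.9864
Proportion of variance = 0.9864 / 8 = 0.1233.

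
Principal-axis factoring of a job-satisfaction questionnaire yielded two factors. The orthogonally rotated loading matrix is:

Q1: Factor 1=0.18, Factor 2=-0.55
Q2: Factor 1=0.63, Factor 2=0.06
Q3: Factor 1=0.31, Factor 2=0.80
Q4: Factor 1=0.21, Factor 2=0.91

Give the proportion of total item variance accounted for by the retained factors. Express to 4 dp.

0.5859

SS loadings by factor: 0.5695, 1.7742; total = 2.3437.
Total variance with 4 standardized items is 4, so the solution explains 2.3437/4 = 0.5859.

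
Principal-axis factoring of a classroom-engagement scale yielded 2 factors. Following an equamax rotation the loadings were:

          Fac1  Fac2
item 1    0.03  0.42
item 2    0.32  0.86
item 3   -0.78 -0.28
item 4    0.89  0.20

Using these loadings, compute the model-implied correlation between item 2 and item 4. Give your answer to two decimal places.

r̂ = Σ λ_i·λ_j across factors = (0.32)(0.89) + (0.86)(0.20)
  = +0.2848 +0.1720 = 0.4568

0.46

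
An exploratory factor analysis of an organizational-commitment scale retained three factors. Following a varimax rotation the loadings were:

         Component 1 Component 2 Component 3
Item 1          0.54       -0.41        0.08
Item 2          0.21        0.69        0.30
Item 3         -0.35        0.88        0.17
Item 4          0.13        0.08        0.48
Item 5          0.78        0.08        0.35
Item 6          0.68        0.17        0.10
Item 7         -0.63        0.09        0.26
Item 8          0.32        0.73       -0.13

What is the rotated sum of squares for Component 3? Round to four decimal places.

0.5727

SS loadings for Component 3 = 0.08² + 0.30² + 0.17² + 0.48² + 0.35² + 0.10² + 0.26² + (-0.13)² = 0.0064 + 0.0900 + 0.0289 + 0.2304 + 0.1225 + 0.0100 + 0.0676 + 0.0169 = 0.5727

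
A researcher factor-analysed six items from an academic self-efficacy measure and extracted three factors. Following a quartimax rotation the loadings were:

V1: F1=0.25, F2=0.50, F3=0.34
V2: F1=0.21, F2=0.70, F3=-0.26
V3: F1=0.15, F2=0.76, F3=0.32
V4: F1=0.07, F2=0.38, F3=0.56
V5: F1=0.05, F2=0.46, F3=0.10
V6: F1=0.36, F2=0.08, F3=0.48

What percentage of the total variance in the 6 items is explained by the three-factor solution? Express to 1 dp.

46.4%

Communalities: 0.4281, 0.6017, 0.7025, 0.4629, 0.2241, 0.3664; Σh² = 2.7857.
Total variance with 6 standardized items is 6, so the solution explains 2.7857/6 = 0.4643 = 46.43%.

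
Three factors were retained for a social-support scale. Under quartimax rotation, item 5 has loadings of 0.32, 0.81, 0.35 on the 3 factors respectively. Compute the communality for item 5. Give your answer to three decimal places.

h² = 0.32² + 0.81² + 0.35² = 0.1024 + 0.6561 + 0.1225 = 0.8810

0.881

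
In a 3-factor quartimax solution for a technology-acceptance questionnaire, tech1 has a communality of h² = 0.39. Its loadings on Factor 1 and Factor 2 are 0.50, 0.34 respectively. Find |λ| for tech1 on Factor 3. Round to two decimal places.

0.16

Under orthogonal rotation h² = Σλ², so λ_Factor 3² = h² − (0.3656) = 0.39 − 0.3656 = 0.0244.
|λ| = √0.0244 = 0.1562.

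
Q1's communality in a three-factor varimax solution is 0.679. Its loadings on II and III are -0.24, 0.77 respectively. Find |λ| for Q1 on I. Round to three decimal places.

Under orthogonal rotation h² = Σλ², so λ_I² = h² − (0.6505) = 0.679 − 0.6505 = 0.0285.
|λ| = √0.0285 = 0.1688.

0.169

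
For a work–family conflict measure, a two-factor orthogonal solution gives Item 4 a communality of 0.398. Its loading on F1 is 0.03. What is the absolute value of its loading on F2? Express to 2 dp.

0.63

Under orthogonal rotation h² = Σλ², so λ_F2² = h² − (0.0009) = 0.398 − 0.0009 = 0.3971.
|λ| = √0.3971 = 0.6302.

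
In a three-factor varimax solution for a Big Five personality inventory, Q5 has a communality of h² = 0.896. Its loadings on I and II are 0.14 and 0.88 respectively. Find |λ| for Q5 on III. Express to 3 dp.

Under orthogonal rotation h² = Σλ², so λ_III² = h² − (0.7940) = 0.896 − 0.7940 = 0.1020.
|λ| = √0.1020 = 0.3194.

0.319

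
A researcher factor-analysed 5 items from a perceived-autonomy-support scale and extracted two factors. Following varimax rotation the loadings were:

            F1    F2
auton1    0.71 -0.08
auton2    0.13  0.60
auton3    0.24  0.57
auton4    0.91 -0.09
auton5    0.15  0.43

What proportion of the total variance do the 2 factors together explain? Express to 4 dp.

0.4627

Communalities: 0.5105, 0.3769, 0.3825, 0.8362, 0.2074; Σh² = 2.3135.
Total variance with 5 standardized items is 5, so the solution explains 2.3135/5 = 0.4627.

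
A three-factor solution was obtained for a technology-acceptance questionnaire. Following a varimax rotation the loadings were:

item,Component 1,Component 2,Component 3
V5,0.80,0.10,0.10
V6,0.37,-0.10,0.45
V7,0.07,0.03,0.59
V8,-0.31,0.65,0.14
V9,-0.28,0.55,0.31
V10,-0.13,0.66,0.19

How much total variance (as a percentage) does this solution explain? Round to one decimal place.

SS loadings by factor: 0.9732, 1.1815, 0.7124; total = 2.8671.
Total variance with 6 standardized items is 6, so the solution explains 2.8671/6 = 0.4779 = 47.79%.

47.8%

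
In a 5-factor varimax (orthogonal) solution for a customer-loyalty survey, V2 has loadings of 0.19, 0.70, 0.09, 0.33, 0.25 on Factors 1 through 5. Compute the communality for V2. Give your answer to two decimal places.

0.71

h² = 0.19² + 0.70² + 0.09² + 0.33² + 0.25² = 0.0361 + 0.4900 + 0.0081 + 0.1089 + 0.0625 = 0.7056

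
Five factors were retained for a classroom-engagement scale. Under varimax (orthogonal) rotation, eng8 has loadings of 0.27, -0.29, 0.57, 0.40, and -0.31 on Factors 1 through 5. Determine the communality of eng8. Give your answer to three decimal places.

h² = 0.27² + (-0.29)² + 0.57² + 0.40² + (-0.31)² = 0.0729 + 0.0841 + 0.3249 + 0.1600 + 0.0961 = 0.7380

0.738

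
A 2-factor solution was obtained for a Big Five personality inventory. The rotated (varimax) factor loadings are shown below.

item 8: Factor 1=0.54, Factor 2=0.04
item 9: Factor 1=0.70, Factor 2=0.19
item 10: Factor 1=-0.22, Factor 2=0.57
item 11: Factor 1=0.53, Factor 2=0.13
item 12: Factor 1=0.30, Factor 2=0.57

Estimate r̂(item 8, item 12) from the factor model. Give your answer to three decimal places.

r̂ = Σ λ_i·λ_j across factors = (0.54)(0.30) + (0.04)(0.57)
  = +0.1620 +0.0228 = 0.1848

0.185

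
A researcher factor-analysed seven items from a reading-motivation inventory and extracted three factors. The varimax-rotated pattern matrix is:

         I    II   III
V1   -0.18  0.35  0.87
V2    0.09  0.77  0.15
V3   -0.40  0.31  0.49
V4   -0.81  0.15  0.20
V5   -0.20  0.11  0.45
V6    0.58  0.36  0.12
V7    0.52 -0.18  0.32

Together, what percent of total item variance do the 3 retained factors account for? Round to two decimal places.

SS loadings by factor: 1.5034, 1.0081, 1.3788; total = 3.8903.
Total variance with 7 standardized items is 7, so the solution explains 3.8903/7 = 0.5558 = 55.58%.

55.58%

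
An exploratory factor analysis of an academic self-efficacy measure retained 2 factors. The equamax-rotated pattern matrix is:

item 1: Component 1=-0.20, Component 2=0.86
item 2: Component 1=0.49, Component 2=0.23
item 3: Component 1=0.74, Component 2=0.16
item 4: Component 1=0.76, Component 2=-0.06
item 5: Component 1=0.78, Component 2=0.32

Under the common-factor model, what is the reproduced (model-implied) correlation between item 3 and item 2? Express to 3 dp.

0.399

r̂ = Σ λ_i·λ_j across factors = (0.74)(0.49) + (0.16)(0.23)
  = +0.3626 +0.0368 = 0.3994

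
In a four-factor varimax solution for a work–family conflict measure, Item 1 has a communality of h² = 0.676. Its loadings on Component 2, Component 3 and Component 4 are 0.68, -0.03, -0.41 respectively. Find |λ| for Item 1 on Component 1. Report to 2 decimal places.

0.21

Under orthogonal rotation h² = Σλ², so λ_Component 1² = h² − (0.6314) = 0.676 − 0.6314 = 0.0446.
|λ| = √0.0446 = 0.2112.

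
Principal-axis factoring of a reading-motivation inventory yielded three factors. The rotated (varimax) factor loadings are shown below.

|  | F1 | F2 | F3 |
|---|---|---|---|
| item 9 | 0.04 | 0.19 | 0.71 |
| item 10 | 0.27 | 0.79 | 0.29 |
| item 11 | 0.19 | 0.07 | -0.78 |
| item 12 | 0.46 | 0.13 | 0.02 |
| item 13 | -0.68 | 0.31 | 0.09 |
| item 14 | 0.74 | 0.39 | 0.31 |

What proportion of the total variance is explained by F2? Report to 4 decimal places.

0.1550

SS loadings for F2 = 0.19² + 0.79² + 0.07² + 0.13² + 0.31² + 0.39² = 0.9302
Proportion of variance = 0.9302 / 6 = 0.1550.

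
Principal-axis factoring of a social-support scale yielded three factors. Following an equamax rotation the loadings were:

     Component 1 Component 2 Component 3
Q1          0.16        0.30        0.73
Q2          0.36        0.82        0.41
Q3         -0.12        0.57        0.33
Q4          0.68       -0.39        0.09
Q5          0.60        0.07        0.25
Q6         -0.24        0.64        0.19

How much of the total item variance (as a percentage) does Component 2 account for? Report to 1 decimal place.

27.6%

SS loadings for Component 2 = 0.30² + 0.82² + 0.57² + (-0.39)² + 0.07² + 0.64² = 1.6539
With 6 standardized items, total variance = 6. Proportion = 1.6539/6 = 0.2757 → 27.56%.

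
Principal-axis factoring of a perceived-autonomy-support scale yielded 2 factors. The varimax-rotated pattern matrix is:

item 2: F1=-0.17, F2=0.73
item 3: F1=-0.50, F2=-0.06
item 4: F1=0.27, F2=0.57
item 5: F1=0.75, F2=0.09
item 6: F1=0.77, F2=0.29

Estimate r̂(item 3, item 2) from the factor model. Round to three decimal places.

0.041

r̂ = Σ λ_i·λ_j across factors = (-0.50)(-0.17) + (-0.06)(0.73)
  = +0.0850 -0.0438 = 0.0412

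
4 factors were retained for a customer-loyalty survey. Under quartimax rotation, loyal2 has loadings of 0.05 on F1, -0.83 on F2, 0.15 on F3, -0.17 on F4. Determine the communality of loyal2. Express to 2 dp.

h² = 0.05² + (-0.83)² + 0.15² + (-0.17)² = 0.0025 + 0.6889 + 0.0225 + 0.0289 = 0.7428

0.74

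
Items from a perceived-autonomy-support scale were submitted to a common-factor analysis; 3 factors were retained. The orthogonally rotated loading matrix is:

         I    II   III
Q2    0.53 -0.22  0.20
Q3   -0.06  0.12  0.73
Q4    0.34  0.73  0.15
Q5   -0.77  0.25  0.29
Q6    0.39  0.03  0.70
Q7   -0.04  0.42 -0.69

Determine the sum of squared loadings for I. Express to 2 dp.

1.15

SS loadings for I = 0.53² + (-0.06)² + 0.34² + (-0.77)² + 0.39² + (-0.04)² = 0.2809 + 0.0036 + 0.1156 + 0.5929 + 0.1521 + 0.0016 = 1.1467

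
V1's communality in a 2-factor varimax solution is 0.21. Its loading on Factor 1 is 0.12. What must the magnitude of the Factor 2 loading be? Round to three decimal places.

0.442

Under orthogonal rotation h² = Σλ², so λ_Factor 2² = h² − (0.0144) = 0.21 − 0.0144 = 0.1956.
|λ| = √0.1956 = 0.4423.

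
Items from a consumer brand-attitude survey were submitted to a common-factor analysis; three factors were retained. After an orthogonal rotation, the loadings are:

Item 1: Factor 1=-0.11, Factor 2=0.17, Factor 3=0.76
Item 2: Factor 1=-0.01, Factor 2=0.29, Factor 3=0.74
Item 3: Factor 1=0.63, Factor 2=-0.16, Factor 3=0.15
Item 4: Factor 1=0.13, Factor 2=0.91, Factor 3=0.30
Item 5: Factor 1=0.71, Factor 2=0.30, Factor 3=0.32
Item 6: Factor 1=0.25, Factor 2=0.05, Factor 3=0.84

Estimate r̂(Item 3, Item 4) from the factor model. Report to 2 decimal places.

r̂ = Σ λ_i·λ_j across factors = (0.63)(0.13) + (-0.16)(0.91) + (0.15)(0.30)
  = +0.0819 -0.1456 +0.0450 = -0.0187

-0.02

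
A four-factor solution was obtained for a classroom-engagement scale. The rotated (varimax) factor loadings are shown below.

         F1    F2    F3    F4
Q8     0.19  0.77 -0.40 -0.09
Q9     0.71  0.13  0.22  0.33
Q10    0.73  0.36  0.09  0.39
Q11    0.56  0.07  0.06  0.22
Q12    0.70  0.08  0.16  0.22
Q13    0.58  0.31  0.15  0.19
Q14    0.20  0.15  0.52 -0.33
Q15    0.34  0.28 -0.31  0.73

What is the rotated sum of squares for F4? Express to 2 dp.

SS loadings for F4 = (-0.09)² + 0.33² + 0.39² + 0.22² + 0.22² + 0.19² + (-0.33)² + 0.73² = 0.0081 + 0.1089 + 0.1521 + 0.0484 + 0.0484 + 0.0361 + 0.1089 + 0.5329 = 1.0438

1.04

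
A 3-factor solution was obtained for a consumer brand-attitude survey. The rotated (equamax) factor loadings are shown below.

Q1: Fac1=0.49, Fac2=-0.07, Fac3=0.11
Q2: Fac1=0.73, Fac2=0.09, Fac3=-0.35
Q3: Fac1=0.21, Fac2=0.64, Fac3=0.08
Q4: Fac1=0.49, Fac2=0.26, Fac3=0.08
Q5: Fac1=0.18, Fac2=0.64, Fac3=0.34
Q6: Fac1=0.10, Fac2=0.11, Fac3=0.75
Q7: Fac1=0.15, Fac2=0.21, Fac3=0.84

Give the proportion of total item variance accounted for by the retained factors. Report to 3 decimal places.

0.516

Communalities: 0.2571, 0.6635, 0.4601, 0.3141, 0.5576, 0.5846, 0.7722; Σh² = 3.6092.
Total variance with 7 standardized items is 7, so the solution explains 3.6092/7 = 0.5156.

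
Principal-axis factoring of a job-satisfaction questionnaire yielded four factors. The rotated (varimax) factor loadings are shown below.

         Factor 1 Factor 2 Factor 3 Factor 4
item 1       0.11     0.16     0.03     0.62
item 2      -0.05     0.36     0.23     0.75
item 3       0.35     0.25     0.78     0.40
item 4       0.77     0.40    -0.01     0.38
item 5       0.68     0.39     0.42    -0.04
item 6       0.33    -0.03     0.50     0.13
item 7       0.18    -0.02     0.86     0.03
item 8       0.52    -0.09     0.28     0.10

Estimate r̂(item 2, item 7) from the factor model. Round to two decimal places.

0.20

r̂ = Σ λ_i·λ_j across factors = (-0.05)(0.18) + (0.36)(-0.02) + (0.23)(0.86) + (0.75)(0.03)
  = -0.0090 -0.0072 +0.1978 +0.0225 = 0.2041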